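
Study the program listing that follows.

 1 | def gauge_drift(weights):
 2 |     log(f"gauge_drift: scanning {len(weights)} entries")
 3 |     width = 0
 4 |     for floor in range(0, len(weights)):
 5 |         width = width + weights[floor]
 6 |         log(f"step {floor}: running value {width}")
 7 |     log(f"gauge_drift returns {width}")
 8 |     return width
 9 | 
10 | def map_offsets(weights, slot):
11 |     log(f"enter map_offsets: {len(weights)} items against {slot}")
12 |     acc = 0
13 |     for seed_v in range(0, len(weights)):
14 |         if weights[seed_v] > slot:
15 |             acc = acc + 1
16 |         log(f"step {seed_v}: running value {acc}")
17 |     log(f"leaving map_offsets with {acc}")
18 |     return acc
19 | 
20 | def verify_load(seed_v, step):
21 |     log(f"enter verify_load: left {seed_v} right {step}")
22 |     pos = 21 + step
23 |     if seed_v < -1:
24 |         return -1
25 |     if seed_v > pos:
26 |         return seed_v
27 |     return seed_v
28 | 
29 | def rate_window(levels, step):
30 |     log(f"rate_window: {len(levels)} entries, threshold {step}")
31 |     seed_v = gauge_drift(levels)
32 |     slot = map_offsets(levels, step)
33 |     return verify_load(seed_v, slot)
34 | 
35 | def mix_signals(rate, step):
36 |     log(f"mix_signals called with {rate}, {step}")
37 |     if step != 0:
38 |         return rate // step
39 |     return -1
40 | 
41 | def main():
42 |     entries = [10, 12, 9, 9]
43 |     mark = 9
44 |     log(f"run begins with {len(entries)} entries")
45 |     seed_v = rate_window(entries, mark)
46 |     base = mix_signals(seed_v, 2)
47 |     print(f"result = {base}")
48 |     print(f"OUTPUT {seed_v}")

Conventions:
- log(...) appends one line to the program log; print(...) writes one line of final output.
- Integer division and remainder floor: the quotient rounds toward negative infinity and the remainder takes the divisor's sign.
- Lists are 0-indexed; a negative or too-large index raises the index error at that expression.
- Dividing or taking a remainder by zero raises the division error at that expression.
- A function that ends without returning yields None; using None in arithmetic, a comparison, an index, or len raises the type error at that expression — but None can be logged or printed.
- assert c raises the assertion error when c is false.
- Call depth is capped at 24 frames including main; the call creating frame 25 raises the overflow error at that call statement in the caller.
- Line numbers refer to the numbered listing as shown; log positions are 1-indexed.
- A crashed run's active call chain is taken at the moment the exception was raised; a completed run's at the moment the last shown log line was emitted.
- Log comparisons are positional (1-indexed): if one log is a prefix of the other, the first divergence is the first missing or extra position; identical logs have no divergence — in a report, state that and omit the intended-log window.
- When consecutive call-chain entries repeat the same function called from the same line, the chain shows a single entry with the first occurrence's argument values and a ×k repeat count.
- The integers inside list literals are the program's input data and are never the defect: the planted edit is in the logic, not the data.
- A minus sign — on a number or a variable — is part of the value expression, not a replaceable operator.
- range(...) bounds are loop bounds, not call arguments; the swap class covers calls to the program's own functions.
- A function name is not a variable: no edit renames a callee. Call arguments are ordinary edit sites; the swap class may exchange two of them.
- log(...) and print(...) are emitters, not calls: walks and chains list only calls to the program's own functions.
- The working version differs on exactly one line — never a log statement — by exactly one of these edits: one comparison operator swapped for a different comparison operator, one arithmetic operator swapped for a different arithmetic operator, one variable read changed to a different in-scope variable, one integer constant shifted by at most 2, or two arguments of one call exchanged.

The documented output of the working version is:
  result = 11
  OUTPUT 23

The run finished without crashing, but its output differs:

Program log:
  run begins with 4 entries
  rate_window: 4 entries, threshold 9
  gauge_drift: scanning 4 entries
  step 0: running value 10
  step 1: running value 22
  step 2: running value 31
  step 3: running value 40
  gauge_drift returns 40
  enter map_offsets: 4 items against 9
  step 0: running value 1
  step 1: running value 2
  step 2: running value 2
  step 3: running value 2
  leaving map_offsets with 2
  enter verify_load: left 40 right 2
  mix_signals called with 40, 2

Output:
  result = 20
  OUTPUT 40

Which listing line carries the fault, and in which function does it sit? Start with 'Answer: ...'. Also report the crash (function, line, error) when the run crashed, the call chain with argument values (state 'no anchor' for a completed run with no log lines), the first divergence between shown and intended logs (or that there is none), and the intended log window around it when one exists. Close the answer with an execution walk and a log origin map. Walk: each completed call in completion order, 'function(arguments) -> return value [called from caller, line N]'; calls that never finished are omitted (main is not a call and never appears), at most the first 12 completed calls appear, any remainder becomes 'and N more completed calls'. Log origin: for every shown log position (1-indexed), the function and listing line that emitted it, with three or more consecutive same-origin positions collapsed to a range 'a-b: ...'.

Answer: the defect is in verify_load at line 26.
Key fact: At log position 16 the runs split — shown 'mix_signals called with 40, 2', but the working version logs 'mix_signals called with 23, 2'.
Call chain: main -> mix_signals(40, 2) (called at line 46).
First divergence: position 16 — the shown line 'mix_signals called with 40, 2' should read 'mix_signals called with 23, 2'.
Intended log window:
  14: leaving map_offsets with 2
  15: enter verify_load: left 40 right 2
  16: mix_signals called with 23, 2
Execution walk:
  gauge_drift([10, 12, 9, 9]) -> 40  [called from rate_window, line 31]
  map_offsets([10, 12, 9, 9], 9) -> 2  [called from rate_window, line 32]
  verify_load(40, 2) -> 40  [called from rate_window, line 33]
  rate_window([10, 12, 9, 9], 9) -> 40  [called from main, line 45]
  mix_signals(40, 2) -> 20  [called from main, line 46]
Origin of each log line:
  1 — main, line 44
  2 — rate_window, line 30
  3 — gauge_drift, line 2
  4-7 — gauge_drift, line 6
  8 — gauge_drift, line 7
  9 — map_offsets, line 11
  10-13 — map_offsets, line 16
  14 — map_offsets, line 17
  15 — verify_load, line 21
  16 — mix_signals, line 36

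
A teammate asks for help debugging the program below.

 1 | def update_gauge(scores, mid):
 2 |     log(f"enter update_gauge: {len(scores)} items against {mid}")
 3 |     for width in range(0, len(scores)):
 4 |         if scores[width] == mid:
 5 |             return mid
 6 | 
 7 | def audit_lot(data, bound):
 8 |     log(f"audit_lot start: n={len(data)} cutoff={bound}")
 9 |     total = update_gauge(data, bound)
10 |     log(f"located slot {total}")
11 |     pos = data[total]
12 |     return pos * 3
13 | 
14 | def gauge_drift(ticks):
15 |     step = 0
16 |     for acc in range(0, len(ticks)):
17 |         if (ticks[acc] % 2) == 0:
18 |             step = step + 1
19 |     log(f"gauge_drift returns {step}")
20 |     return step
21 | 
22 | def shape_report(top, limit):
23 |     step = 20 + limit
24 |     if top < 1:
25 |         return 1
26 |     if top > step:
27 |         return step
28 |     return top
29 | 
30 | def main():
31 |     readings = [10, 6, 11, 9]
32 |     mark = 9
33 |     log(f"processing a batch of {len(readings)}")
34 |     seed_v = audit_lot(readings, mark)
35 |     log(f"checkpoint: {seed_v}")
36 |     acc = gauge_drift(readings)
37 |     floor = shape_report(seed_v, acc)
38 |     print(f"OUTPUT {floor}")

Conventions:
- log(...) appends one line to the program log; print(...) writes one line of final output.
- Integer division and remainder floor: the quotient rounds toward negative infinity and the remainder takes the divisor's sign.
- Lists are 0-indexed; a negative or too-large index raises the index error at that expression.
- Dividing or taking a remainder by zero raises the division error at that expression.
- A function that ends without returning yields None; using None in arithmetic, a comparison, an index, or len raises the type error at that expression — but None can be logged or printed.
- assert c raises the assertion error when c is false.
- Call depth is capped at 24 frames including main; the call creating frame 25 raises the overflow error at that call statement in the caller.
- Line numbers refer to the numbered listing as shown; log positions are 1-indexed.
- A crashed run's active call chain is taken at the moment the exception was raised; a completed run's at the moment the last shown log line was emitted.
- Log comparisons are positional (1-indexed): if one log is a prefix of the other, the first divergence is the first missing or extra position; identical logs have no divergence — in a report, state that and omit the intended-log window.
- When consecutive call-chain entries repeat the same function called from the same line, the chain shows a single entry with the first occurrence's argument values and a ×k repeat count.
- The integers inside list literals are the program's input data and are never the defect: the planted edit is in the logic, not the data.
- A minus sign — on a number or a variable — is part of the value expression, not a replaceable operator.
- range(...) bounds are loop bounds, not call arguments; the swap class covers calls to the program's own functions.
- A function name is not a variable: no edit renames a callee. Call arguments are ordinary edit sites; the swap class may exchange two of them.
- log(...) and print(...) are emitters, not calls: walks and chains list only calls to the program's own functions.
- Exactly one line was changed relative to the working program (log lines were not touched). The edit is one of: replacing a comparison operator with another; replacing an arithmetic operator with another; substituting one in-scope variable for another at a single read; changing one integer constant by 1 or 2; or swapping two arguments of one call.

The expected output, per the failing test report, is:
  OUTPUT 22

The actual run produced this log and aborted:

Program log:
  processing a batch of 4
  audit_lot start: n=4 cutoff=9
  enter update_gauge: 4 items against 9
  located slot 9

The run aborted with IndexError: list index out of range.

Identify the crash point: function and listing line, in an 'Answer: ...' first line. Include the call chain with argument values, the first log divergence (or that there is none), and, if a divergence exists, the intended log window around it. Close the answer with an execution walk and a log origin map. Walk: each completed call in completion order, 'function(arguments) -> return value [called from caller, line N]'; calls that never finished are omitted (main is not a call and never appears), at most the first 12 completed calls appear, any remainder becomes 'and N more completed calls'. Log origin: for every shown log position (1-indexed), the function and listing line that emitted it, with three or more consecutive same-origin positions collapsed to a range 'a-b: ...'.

Answer: the error was raised in audit_lot, line 11.
Core observation: The log first diverges at position 4: the faulty run prints 'located slot 9' where the working version prints 'located slot 3'.
Call chain: main -> audit_lot([10, 6, 11, 9], 9) (called at line 34).
First divergence: position 4 — shown 'located slot 9', intended 'located slot 3'.
Intended log window:
  2: audit_lot start: n=4 cutoff=9
  3: enter update_gauge: 4 items against 9
  4: located slot 3
  5: checkpoint: 27
Execution walk:
  update_gauge([10, 6, 11, 9], 9) -> 9  [called from audit_lot, line 9]
Log line origins:
  1 — main, line 33
  2 — audit_lot, line 8
  3 — update_gauge, line 2
  4 — audit_lot, line 10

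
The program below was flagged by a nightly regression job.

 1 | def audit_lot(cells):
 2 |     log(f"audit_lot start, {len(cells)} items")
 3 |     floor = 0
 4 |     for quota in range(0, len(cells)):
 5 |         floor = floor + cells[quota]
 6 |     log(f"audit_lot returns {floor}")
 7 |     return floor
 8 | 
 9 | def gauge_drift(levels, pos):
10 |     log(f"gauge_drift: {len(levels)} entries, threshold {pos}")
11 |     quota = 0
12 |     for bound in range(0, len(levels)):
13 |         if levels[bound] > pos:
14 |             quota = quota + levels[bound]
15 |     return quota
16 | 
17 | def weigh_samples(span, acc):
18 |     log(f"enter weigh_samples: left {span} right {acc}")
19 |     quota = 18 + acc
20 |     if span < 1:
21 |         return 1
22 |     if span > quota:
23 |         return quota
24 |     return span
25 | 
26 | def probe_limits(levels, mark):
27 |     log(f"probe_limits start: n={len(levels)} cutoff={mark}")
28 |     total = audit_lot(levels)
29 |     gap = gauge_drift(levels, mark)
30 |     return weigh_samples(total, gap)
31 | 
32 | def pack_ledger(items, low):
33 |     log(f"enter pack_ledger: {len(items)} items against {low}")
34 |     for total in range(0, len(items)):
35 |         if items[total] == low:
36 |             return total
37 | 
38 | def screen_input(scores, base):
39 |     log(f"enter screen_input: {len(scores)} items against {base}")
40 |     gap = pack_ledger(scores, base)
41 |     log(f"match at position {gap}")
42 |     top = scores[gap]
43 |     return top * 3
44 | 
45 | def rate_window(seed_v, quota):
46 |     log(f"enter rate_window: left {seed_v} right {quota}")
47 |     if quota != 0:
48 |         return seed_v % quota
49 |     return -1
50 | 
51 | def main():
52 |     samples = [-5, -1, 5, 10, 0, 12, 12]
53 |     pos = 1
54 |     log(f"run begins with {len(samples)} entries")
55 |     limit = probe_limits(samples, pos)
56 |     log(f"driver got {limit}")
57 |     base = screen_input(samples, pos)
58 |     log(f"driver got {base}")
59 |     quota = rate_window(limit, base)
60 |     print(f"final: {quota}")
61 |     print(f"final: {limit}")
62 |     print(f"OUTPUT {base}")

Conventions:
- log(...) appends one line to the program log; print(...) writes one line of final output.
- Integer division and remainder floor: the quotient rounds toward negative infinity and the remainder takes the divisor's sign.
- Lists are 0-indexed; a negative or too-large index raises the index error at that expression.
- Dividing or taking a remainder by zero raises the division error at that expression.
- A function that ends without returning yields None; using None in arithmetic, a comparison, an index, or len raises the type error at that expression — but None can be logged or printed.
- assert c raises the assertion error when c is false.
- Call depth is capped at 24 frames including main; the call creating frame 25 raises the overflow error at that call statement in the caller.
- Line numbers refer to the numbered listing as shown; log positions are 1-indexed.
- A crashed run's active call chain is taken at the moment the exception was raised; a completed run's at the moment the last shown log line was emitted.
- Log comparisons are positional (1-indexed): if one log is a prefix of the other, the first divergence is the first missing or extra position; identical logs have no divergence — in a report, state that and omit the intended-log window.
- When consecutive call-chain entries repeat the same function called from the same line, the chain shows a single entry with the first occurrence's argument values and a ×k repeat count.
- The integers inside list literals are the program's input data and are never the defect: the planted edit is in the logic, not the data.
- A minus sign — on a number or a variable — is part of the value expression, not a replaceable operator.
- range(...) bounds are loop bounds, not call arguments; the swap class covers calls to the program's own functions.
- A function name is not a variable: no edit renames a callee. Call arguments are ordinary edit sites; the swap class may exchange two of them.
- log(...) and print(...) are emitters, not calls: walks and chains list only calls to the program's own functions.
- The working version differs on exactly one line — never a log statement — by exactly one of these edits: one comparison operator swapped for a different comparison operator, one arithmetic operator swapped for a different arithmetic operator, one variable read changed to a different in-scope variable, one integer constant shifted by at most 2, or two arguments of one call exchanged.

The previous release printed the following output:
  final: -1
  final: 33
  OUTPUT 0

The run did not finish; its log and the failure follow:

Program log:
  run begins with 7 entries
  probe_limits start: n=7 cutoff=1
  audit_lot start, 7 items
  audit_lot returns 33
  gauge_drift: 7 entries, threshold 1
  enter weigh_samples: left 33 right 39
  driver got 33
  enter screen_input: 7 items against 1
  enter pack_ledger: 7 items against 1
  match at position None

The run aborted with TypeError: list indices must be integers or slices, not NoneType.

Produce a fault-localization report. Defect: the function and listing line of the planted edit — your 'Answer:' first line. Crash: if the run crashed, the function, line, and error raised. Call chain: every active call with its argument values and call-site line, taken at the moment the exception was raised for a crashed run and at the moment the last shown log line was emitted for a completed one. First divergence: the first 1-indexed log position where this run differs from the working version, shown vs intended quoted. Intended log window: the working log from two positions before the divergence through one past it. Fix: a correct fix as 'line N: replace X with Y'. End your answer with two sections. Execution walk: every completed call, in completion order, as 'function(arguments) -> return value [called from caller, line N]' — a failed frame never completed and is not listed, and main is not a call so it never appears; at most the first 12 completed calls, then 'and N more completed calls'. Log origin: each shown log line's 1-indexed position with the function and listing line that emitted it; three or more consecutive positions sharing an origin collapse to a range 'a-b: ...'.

Answer: the defect is in main at line 53.
Key fact: The log first diverges at position 2: the faulty run prints 'probe_limits start: n=7 cutoff=1' where the working version prints 'probe_limits start: n=7 cutoff=0'.
Crash: screen_input, line 42, TypeError.
Call chain: main -> screen_input([-5, -1, 5, 10, 0, 12, 12], 1) (called at line 57).
First divergence: at position 2 the run shows 'probe_limits start: n=7 cutoff=1' where the working version logs 'probe_limits start: n=7 cutoff=0'.
Intended log window:
  1: run begins with 7 entries
  2: probe_limits start: n=7 cutoff=0
  3: audit_lot start, 7 items
Execution walk:
  audit_lot([-5, -1, 5, 10, 0, 12, 12]) -> 33  [called from probe_limits, line 28]
  gauge_drift([-5, -1, 5, 10, 0, 12, 12], 1) -> 39  [called from probe_limits, line 29]
  weigh_samples(33, 39) -> 33  [called from probe_limits, line 30]
  probe_limits([-5, -1, 5, 10, 0, 12, 12], 1) -> 33  [called from main, line 55]
  pack_ledger([-5, -1, 5, 10, 0, 12, 12], 1) -> None  [called from screen_input, line 40]
Origin of each log line:
  1: emitted by main (line 54)
  2: emitted by probe_limits (line 27)
  3: emitted by audit_lot (line 2)
  4: emitted by audit_lot (line 6)
  5: emitted by gauge_drift (line 10)
  6: emitted by weigh_samples (line 18)
  7: emitted by main (line 56)
  8: emitted by screen_input (line 39)
  9: emitted by pack_ledger (line 33)
  10: emitted by screen_input (line 41)
A correct fix: line 53: replace `1` with `0`.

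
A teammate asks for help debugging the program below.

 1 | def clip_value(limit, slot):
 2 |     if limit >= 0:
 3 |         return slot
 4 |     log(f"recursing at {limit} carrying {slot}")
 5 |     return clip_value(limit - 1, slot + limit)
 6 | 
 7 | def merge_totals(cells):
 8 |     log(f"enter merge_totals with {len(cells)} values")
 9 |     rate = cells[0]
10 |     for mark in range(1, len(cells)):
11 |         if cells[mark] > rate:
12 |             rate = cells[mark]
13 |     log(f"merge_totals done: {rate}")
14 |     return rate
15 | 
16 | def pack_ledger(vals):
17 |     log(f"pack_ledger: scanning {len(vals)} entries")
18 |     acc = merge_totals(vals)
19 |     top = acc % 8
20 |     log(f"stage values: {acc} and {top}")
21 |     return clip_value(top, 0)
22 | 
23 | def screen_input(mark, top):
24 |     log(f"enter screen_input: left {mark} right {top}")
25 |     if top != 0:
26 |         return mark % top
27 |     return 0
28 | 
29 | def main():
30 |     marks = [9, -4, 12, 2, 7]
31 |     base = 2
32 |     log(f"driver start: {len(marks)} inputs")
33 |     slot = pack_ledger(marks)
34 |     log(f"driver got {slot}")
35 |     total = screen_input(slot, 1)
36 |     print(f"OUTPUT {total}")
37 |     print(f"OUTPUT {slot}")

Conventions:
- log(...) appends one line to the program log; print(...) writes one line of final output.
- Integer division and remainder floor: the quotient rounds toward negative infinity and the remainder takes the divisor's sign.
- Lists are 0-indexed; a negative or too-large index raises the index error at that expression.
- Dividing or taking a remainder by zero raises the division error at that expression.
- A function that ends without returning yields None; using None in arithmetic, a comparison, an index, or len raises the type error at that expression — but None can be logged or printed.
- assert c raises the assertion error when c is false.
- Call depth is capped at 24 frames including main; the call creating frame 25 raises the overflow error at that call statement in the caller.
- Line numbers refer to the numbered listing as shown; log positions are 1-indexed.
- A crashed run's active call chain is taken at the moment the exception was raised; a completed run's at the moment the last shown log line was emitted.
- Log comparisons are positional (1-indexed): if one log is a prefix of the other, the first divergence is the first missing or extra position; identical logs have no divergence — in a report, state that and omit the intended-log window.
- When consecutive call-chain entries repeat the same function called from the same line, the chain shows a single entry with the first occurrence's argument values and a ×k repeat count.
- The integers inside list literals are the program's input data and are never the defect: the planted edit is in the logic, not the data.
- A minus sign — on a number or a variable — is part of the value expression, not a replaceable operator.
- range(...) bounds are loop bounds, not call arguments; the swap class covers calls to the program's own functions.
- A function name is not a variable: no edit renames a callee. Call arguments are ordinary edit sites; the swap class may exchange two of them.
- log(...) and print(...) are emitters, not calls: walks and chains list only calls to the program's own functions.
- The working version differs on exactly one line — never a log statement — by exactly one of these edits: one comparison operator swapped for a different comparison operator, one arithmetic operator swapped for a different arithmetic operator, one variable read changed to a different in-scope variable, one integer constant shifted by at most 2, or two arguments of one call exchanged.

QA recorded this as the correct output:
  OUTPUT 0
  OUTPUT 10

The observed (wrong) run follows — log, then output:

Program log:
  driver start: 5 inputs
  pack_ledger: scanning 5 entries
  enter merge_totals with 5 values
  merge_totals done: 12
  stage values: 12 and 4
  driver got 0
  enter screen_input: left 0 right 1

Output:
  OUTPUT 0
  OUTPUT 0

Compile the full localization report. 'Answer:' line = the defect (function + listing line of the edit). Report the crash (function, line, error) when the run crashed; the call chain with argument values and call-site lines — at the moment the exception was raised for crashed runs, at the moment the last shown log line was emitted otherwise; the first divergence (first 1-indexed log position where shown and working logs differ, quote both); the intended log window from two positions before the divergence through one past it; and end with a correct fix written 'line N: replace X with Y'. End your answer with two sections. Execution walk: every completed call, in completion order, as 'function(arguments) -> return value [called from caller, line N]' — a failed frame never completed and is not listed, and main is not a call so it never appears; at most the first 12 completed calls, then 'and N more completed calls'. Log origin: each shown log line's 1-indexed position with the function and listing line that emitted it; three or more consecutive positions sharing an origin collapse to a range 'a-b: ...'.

Answer: the defect is in clip_value at line 2.
Key observation: The log first diverges at position 6: the faulty run prints 'driver got 0' where the working version prints 'recursing at 4 carrying 0'.
Call chain: main -> screen_input(0, 1) (called at line 35).
First divergence: position 6 — shown 'driver got 0', intended 'recursing at 4 carrying 0'.
Intended log window:
  4: merge_totals done: 12
  5: stage values: 12 and 4
  6: recursing at 4 carrying 0
  7: recursing at 3 carrying 4
Execution walk:
  merge_totals([9, -4, 12, 2, 7]) -> 12  [called from pack_ledger, line 18]
  clip_value(4, 0) -> 0  [called from pack_ledger, line 21]
  pack_ledger([9, -4, 12, 2, 7]) -> 0  [called from main, line 33]
  screen_input(0, 1) -> 0  [called from main, line 35]
Log origins:
  1 — main, line 32
  2 — pack_ledger, line 17
  3 — merge_totals, line 8
  4 — merge_totals, line 13
  5 — pack_ledger, line 20
  6 — main, line 34
  7 — screen_input, line 24
A correct fix: line 2: replace `>=` with `<=`.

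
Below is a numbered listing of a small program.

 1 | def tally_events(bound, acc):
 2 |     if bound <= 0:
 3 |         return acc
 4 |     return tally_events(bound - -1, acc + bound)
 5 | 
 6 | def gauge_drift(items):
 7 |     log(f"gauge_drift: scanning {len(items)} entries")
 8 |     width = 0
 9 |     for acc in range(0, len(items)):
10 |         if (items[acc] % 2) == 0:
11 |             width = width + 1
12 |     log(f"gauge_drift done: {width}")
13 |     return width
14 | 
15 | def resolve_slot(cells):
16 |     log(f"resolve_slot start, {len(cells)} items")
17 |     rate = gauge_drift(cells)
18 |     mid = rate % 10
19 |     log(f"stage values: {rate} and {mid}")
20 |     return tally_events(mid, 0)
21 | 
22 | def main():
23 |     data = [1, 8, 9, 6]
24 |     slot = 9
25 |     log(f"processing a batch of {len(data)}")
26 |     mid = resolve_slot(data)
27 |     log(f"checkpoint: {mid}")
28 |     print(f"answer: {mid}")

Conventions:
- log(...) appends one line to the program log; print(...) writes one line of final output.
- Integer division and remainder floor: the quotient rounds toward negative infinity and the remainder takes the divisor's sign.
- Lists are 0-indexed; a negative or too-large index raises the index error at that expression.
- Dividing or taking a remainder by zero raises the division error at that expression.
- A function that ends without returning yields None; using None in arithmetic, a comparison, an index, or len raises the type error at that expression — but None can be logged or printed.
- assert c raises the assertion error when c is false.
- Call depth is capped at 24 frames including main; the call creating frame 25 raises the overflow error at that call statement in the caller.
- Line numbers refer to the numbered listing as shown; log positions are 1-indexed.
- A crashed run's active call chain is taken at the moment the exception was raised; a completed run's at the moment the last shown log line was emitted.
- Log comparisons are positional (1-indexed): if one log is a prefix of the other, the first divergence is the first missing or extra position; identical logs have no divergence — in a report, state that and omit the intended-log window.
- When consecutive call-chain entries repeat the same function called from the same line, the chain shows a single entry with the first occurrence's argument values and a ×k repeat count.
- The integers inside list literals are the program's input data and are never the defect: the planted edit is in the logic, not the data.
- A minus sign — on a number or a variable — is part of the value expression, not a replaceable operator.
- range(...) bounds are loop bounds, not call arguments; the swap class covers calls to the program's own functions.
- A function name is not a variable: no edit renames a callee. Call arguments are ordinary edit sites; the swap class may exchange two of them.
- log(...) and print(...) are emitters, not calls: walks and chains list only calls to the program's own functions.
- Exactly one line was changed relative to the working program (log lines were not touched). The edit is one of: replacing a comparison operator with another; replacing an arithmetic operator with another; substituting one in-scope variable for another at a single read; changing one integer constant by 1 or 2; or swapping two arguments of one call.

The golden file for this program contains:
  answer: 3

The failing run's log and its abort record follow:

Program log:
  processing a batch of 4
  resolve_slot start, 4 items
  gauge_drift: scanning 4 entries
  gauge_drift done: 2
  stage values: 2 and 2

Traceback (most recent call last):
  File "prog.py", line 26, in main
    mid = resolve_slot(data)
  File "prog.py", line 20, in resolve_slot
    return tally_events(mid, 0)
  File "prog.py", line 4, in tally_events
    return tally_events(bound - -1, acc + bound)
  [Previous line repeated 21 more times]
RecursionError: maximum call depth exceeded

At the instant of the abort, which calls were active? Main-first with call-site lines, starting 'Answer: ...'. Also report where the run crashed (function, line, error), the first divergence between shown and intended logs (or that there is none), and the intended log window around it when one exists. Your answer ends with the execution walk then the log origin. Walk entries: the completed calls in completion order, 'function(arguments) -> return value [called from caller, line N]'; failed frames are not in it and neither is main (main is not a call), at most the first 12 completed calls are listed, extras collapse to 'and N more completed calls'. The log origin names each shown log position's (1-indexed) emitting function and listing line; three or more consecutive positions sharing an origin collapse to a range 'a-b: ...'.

Answer: main -> resolve_slot (called at line 26) -> tally_events (called at line 20) -> tally_events (called at line 4) ×21.
Key fact: The log ends early — 5 lines, where the working version next logs 'checkpoint: 3'.
Crash: tally_events, line 4, RecursionError.
First divergence: position 6; the shown log stops at 5 lines while the working version next logs 'checkpoint: 3'.
Intended log window:
  4: gauge_drift done: 2
  5: stage values: 2 and 2
  6: checkpoint: 3
Execution walk:
  gauge_drift([1, 8, 9, 6]) -> 2  [called from resolve_slot, line 17]
Log origin:
  1: logged in main at line 25
  2: logged in resolve_slot at line 16
  3: logged in gauge_drift at line 7
  4: logged in gauge_drift at line 12
  5: logged in resolve_slot at line 19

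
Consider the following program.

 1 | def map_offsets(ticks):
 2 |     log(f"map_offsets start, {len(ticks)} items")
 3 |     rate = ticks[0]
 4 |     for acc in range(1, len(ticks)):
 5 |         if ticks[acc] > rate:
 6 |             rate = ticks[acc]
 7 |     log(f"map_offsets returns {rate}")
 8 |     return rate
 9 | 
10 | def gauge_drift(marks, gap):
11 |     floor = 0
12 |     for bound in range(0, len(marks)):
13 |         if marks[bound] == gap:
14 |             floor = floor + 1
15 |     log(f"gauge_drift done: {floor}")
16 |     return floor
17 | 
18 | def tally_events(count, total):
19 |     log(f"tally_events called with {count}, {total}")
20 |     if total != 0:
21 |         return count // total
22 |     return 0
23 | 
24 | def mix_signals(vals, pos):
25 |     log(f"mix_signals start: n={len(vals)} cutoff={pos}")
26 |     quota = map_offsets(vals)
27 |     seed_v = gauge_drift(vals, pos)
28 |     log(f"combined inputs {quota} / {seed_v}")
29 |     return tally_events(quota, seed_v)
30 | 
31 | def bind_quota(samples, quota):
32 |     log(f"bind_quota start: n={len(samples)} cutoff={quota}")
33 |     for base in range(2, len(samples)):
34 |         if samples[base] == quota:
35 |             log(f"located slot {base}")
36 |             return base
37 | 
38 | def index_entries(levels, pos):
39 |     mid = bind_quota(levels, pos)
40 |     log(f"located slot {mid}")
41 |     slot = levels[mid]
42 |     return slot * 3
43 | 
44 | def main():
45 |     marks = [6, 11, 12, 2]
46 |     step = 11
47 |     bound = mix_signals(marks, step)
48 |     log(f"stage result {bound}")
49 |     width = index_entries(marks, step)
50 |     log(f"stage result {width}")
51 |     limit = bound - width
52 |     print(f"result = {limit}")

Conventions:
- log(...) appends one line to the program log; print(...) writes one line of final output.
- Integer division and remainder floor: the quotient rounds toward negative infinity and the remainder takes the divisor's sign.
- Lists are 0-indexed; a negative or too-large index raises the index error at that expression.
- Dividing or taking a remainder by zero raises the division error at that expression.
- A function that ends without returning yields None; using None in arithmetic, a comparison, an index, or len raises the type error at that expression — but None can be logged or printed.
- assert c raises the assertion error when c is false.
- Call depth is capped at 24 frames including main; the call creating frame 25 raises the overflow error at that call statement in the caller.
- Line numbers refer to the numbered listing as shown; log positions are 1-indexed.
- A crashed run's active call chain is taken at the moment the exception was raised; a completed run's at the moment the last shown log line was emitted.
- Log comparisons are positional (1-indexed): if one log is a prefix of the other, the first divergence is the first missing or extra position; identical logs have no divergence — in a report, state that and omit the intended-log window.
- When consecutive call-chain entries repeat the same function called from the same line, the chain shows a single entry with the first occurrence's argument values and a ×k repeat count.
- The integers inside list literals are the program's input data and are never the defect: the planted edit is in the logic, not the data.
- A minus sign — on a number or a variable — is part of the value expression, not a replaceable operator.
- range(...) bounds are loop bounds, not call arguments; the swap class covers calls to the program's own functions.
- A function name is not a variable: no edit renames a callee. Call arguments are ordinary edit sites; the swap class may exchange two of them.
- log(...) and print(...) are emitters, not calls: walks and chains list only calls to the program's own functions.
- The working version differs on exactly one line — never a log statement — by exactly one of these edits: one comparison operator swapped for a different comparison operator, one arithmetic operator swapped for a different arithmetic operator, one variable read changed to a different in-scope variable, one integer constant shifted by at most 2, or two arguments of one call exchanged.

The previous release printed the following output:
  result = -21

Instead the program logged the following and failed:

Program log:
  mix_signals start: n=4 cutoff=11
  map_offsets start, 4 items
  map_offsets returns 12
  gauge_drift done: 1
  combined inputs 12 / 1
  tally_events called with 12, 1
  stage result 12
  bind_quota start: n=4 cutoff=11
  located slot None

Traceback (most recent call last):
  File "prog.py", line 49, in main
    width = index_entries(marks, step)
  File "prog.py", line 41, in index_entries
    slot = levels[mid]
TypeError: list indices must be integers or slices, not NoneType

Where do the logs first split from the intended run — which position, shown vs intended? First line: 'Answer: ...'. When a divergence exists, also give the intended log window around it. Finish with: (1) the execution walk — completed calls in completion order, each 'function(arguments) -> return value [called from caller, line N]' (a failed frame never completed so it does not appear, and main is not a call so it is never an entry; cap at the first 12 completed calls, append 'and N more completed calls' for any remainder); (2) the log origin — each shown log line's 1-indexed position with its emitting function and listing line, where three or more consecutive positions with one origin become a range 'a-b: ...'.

Answer: position 9; shown 'located slot None' vs intended 'located slot 1'.
Intended log window:
  7: stage result 12
  8: bind_quota start: n=4 cutoff=11
  9: located slot 1
  10: located slot 1
Execution walk:
  map_offsets([6, 11, 12, 2]) -> 12  [called from mix_signals, line 26]
  gauge_drift([6, 11, 12, 2], 11) -> 1  [called from mix_signals, line 27]
  tally_events(12, 1) -> 12  [called from mix_signals, line 29]
  mix_signals([6, 11, 12, 2], 11) -> 12  [called from main, line 47]
  bind_quota([6, 11, 12, 2], 11) -> None  [called from index_entries, line 39]
Origin of each log line:
  1: from mix_signals, line 25
  2: from map_offsets, line 2
  3: from map_offsets, line 7
  4: from gauge_drift, line 15
  5: from mix_signals, line 28
  6: from tally_events, line 19
  7: from main, line 48
  8: from bind_quota, line 32
  9: from index_entries, line 40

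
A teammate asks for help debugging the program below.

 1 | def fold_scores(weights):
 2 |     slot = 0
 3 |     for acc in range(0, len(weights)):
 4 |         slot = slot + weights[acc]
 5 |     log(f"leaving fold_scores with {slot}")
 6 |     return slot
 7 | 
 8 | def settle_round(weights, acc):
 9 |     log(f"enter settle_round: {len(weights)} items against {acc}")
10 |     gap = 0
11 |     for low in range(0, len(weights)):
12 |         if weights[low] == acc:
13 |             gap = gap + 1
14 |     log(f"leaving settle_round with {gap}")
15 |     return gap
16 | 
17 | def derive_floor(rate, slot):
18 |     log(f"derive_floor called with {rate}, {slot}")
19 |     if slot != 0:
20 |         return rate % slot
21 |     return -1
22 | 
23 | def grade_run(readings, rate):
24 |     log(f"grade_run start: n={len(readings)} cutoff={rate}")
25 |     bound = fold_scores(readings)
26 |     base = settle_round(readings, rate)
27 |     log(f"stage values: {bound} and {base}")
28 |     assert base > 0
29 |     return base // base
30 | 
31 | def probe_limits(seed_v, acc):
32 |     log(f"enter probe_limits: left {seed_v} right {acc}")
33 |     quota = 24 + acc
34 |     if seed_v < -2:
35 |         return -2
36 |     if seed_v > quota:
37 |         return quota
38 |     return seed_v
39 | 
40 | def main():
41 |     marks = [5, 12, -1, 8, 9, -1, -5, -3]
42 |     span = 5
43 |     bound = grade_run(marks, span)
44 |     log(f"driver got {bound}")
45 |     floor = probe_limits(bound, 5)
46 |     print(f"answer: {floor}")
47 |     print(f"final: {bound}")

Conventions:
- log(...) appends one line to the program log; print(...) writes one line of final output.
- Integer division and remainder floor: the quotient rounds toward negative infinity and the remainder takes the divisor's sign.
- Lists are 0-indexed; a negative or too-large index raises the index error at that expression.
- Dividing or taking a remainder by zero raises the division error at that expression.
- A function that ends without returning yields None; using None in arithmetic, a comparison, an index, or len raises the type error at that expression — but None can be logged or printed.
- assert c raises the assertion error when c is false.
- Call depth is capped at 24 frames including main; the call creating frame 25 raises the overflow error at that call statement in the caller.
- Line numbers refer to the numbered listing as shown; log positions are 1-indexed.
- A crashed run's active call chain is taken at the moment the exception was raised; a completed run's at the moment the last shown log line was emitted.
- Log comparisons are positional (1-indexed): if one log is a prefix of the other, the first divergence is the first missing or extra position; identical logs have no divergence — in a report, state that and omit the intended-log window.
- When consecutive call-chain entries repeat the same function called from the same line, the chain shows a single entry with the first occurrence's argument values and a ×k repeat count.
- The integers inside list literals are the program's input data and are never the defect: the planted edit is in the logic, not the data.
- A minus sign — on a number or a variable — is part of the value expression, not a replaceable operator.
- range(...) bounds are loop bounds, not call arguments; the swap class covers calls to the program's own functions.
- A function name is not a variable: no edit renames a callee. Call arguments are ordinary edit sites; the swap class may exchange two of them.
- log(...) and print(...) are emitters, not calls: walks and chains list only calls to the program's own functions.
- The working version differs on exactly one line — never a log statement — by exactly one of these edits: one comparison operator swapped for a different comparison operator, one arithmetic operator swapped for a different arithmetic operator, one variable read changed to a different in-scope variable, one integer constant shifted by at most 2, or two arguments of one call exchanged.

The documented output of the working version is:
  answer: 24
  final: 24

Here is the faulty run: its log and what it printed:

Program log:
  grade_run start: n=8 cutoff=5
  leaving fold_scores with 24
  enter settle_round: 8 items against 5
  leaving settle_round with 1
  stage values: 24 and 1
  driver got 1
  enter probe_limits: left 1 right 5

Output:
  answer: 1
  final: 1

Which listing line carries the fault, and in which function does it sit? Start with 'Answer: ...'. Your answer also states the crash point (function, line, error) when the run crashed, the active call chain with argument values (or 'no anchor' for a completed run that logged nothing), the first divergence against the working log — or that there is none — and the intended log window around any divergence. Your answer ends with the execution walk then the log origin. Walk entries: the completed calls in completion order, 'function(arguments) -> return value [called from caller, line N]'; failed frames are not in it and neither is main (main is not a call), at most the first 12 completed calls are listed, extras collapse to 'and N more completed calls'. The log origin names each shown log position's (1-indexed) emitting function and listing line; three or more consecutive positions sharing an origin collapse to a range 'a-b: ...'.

Answer: the defect is in grade_run at line 29.
Key fact: The earliest visible damage is log position 6 — 'driver got 1' rather than the intended 'driver got 24'.
Call chain: main -> probe_limits(1, 5) (called at line 45).
First divergence: position 6 — the shown line 'driver got 1' should read 'driver got 24'.
Intended log window:
  4: leaving settle_round with 1
  5: stage values: 24 and 1
  6: driver got 24
  7: enter probe_limits: left 24 right 5
Execution walk:
  fold_scores([5, 12, -1, 8, 9, -1, -5, -3]) -> 24  [called from grade_run, line 25]
  settle_round([5, 12, -1, 8, 9, -1, -5, -3], 5) -> 1  [called from grade_run, line 26]
  grade_run([5, 12, -1, 8, 9, -1, -5, -3], 5) -> 1  [called from main, line 43]
  probe_limits(1, 5) -> 1  [called from main, line 45]
Log origins:
  1: from grade_run, line 24
  2: from fold_scores, line 5
  3: from settle_round, line 9
  4: from settle_round, line 14
  5: from grade_run, line 27
  6: from main, line 44
  7: from probe_limits, line 32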